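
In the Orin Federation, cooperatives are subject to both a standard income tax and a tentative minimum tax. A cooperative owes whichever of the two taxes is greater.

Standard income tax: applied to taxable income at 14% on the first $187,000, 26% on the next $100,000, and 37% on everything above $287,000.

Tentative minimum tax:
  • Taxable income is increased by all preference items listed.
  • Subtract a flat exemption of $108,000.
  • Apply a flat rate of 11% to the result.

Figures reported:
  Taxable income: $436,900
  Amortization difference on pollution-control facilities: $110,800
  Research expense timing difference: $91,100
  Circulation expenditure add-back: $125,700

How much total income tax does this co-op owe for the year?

$107,643

Standard income tax:
  $187,000 × 14% = $26,180
  $100,000 × 26% = $26,000
  $149,900 × 37% = $55,463
  → $107,643

Tentative minimum tax:
  Adjusted income: $436,900 + $110,800 + $91,100 + $125,700 = $764,500
  Less exemption $108,000 → base $656,500
  $656,500 × 11% = $72,215

$107,643 > $72,215, so the standard income tax governs.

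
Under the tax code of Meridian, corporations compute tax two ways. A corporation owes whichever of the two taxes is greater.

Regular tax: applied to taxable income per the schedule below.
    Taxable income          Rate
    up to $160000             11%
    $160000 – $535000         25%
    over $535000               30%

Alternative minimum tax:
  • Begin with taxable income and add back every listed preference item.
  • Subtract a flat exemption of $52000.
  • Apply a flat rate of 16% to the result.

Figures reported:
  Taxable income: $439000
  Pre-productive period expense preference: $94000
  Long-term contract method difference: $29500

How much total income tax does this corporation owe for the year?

Alternative minimum tax:
  Adjusted income: $439000 + $94000 + $29500 = $562500
  Less exemption $52000 → base $510500
  $510500 × 16% = $81680

Regular tax:
  $160000 × 11% = $17600
  $279000 × 25% = $69750
  → $87350

$87350 > $81680, so the regular tax governs.

$87350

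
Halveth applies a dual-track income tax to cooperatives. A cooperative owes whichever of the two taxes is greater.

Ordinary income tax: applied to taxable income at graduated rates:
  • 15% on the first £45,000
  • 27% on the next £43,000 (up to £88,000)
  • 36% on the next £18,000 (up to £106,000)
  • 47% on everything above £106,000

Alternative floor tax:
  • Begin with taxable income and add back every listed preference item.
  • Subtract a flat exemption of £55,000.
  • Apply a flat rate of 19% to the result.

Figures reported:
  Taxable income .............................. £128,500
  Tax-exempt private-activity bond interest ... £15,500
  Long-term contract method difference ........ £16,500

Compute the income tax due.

Ordinary income tax:
  £45,000 × 15% = £6,750
  £43,000 × 27% = £11,610
  £18,000 × 36% = £6,480
  £22,500 × 47% = £10,575
  → £35,415

Alternative floor tax:
  Adjusted income: £128,500 + £15,500 + £16,500 = £160,500
  Less exemption £55,000 → base £105,500
  £105,500 × 19% = £20,045

£35,415 > £20,045, so the ordinary income tax governs.

£35,415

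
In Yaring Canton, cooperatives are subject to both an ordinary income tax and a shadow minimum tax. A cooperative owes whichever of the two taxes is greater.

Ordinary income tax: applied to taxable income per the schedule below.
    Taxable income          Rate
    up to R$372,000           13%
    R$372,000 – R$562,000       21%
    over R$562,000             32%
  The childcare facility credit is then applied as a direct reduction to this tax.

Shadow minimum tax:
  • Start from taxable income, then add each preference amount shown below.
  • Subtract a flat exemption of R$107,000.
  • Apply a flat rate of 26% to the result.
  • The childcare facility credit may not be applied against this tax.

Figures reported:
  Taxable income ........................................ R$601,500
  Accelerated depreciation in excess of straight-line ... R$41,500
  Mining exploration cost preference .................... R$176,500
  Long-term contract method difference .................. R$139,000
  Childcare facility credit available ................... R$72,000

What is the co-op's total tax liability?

R$221,390

Ordinary income tax:
  R$372,000 × 13% = R$48,360
  R$190,000 × 21% = R$39,900
  R$39,500 × 32% = R$12,640
  → R$100,900
  Less childcare facility credit R$72,000 → R$28,900

Shadow minimum tax:
  Adjusted income: R$601,500 + R$41,500 + R$176,500 + R$139,000 = R$958,500
  Less exemption R$107,000 → base R$851,500
  R$851,500 × 26% = R$221,390

R$221,390 > R$28,900, so the shadow minimum tax is the binding amount.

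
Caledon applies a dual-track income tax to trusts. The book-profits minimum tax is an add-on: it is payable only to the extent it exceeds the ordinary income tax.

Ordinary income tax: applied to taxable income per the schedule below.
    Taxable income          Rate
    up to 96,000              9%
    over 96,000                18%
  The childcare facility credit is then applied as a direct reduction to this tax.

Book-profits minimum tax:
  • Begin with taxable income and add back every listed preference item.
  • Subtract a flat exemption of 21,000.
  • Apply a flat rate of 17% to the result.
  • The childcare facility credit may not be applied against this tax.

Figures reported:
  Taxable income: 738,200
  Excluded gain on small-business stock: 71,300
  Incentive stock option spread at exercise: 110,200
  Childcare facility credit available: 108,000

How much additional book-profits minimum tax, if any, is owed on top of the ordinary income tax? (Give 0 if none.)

Ordinary income tax:
  96,000 × 9% = 8,640
  642,200 × 18% = 115,596
  → 124,236
  Less childcare facility credit 108,000 → 16,236

Book-profits minimum tax:
  Adjusted income: 738,200 + 71,300 + 110,200 = 919,700
  Less exemption 21,000 → base 898,700
  898,700 × 17% = 152,779

Excess of book-profits minimum tax over ordinary income tax: 152,779 − 16,236 = 136,543.

136,543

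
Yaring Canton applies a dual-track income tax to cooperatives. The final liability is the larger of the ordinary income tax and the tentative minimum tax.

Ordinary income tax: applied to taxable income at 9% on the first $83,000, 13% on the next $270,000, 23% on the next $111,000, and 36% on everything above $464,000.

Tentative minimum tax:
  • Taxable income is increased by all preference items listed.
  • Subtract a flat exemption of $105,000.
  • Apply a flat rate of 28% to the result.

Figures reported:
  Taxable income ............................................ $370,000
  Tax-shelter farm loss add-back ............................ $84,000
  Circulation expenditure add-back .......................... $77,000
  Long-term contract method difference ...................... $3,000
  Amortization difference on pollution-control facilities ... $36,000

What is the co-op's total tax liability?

$130,200

Ordinary income tax:
  $83,000 × 9% = $7,470
  $270,000 × 13% = $35,100
  $17,000 × 23% = $3,910
  → $46,480

Tentative minimum tax:
  Adjusted income: $370,000 + $84,000 + $77,000 + $3,000 + $36,000 = $570,000
  Less exemption $105,000 → base $465,000
  $465,000 × 28% = $130,200

$130,200 > $46,480, so the tentative minimum tax is the binding amount.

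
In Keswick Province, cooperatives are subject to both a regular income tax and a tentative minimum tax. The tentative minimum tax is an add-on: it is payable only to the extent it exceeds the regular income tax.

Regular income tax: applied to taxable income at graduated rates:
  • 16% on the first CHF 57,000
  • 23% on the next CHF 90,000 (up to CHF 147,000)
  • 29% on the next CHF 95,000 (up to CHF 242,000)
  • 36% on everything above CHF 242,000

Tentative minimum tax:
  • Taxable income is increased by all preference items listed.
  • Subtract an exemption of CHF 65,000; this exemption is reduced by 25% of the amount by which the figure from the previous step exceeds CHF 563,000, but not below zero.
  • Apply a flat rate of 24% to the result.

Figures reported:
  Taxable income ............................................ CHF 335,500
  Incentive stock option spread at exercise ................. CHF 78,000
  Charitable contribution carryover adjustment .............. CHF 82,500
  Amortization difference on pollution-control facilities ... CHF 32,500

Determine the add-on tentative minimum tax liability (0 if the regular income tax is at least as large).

CHF 20,210

Tentative minimum tax:
  Adjusted income: CHF 335,500 + CHF 78,000 + CHF 82,500 + CHF 32,500 = CHF 528,500
  Exemption: CHF 528,500 ≤ CHF 563,000, so full CHF 65,000 applies
  Base: CHF 528,500 − CHF 65,000 = CHF 463,500
  CHF 463,500 × 24% = CHF 111,240

Regular income tax:
  CHF 57,000 × 16% = CHF 9,120
  CHF 90,000 × 23% = CHF 20,700
  CHF 95,000 × 29% = CHF 27,550
  CHF 93,500 × 36% = CHF 33,660
  → CHF 91,030

Excess of tentative minimum tax over regular income tax: CHF 111,240 − CHF 91,030 = CHF 20,210.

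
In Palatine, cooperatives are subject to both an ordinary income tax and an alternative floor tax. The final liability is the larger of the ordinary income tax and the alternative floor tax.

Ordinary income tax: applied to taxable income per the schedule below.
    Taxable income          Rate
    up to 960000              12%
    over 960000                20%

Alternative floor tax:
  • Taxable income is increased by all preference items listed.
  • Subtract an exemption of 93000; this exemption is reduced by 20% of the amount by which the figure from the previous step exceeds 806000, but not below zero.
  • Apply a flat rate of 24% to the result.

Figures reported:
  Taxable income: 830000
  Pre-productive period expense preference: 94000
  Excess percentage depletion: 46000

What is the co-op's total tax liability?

Ordinary income tax:
  830000 × 12% = 99600

Alternative floor tax:
  Adjusted income: 830000 + 94000 + 46000 = 970000
  Exemption: 93000 − 20% × (970000 − 806000) = 93000 − 32800 = 60200
  Base: 970000 − 60200 = 909800
  909800 × 24% = 218352

218352 > 99600, so the alternative floor tax is the binding amount.

218352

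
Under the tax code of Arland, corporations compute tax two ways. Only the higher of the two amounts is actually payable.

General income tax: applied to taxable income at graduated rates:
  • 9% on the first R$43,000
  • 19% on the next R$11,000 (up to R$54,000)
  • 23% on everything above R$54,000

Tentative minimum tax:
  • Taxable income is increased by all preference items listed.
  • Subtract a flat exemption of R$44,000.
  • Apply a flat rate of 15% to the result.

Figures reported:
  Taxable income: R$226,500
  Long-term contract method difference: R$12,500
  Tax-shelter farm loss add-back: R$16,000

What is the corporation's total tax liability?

Tentative minimum tax:
  Adjusted income: R$226,500 + R$12,500 + R$16,000 = R$255,000
  Less exemption R$44,000 → base R$211,000
  R$211,000 × 15% = R$31,650

General income tax:
  R$43,000 × 9% = R$3,870
  R$11,000 × 19% = R$2,090
  R$172,500 × 23% = R$39,675
  → R$45,635

R$45,635 > R$31,650, so the general income tax governs.

R$45,635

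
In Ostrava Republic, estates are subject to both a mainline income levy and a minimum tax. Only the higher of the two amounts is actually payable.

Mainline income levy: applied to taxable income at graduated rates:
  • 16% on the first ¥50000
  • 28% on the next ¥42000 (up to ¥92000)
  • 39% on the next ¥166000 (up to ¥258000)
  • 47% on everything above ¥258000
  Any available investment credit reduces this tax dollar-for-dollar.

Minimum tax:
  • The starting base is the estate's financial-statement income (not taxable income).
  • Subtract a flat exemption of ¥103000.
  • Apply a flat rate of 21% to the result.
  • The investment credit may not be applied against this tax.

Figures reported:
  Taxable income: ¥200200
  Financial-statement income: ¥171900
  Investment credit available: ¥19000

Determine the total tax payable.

Mainline income levy:
  ¥50000 × 16% = ¥8000
  ¥42000 × 28% = ¥11760
  ¥108200 × 39% = ¥42198
  → ¥61958
  Less investment credit ¥19000 → ¥42958

Minimum tax:
  Base (financial-statement income): ¥171900
  Less exemption ¥103000 → base ¥68900
  ¥68900 × 21% = ¥14469

¥42958 > ¥14469, so the mainline income levy governs.

¥42958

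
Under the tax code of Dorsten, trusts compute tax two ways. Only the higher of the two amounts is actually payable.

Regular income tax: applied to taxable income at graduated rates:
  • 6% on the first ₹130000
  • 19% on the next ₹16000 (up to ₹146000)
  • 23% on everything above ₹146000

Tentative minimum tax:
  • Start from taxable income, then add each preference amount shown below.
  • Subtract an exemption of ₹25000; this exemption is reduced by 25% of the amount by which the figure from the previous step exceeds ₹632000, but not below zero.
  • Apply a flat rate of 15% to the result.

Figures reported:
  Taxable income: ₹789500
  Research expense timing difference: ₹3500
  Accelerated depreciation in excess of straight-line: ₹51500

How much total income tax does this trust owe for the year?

₹158845

Regular income tax:
  ₹130000 × 6% = ₹7800
  ₹16000 × 19% = ₹3040
  ₹643500 × 23% = ₹148005
  → ₹158845

Tentative minimum tax:
  Adjusted income: ₹789500 + ₹3500 + ₹51500 = ₹844500
  Exemption: 25% × (₹844500 − ₹632000) = ₹53125 ≥ ₹25000, so the exemption is fully phased out
  Base: ₹844500 − ₹0 = ₹844500
  ₹844500 × 15% = ₹126675

₹158845 > ₹126675, so the regular income tax governs.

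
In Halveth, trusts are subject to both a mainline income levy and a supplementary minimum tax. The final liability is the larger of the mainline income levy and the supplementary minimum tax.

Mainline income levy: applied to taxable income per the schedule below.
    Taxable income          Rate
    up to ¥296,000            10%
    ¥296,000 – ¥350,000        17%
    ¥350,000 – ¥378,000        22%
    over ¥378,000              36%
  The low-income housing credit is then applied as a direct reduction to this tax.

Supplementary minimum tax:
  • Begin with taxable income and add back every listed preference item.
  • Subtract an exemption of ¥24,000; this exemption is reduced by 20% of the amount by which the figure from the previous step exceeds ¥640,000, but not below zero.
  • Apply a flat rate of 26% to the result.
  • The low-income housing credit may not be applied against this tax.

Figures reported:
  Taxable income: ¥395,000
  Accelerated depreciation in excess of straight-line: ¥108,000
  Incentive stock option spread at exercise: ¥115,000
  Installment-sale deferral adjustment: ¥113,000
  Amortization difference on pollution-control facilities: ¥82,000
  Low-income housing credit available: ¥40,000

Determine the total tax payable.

¥211,380

Supplementary minimum tax:
  Adjusted income: ¥395,000 + ¥108,000 + ¥115,000 + ¥113,000 + ¥82,000 = ¥813,000
  Exemption: 20% × (¥813,000 − ¥640,000) = ¥34,600 ≥ ¥24,000, so the exemption is fully phased out
  Base: ¥813,000 − ¥0 = ¥813,000
  ¥813,000 × 26% = ¥211,380

Mainline income levy:
  ¥296,000 × 10% = ¥29,600
  ¥54,000 × 17% = ¥9,180
  ¥28,000 × 22% = ¥6,160
  ¥17,000 × 36% = ¥6,120
  → ¥51,060
  Less low-income housing credit ¥40,000 → ¥11,060

¥211,380 > ¥11,060, so the supplementary minimum tax is the binding amount.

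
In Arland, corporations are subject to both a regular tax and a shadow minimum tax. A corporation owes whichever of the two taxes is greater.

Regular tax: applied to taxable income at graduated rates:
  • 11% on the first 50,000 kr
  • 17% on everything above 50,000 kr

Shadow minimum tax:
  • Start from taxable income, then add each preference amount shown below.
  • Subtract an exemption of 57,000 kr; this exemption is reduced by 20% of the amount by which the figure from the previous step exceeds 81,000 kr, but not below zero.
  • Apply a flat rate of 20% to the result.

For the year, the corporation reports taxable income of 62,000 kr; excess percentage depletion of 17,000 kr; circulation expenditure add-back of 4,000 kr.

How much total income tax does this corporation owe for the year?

7,540 kr

Regular tax:
  50,000 kr × 11% = 5,500 kr
  12,000 kr × 17% = 2,040 kr
  → 7,540 kr

Shadow minimum tax:
  Adjusted income: 62,000 kr + 17,000 kr + 4,000 kr = 83,000 kr
  Exemption: 57,000 kr − 20% × (83,000 kr − 81,000 kr) = 57,000 kr − 400 kr = 56,600 kr
  Base: 83,000 kr − 56,600 kr = 26,400 kr
  26,400 kr × 20% = 5,280 kr

7,540 kr > 5,280 kr, so the regular tax governs.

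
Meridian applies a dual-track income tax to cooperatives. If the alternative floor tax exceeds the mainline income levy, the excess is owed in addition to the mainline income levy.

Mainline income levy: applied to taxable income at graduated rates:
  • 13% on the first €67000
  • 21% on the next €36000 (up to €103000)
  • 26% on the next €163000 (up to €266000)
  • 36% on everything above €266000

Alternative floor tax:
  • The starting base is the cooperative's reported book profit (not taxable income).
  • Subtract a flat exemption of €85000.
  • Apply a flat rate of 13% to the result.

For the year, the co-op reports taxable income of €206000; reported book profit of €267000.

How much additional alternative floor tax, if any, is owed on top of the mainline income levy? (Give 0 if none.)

Mainline income levy:
  €67000 × 13% = €8710
  €36000 × 21% = €7560
  €103000 × 26% = €26780
  → €43050

Alternative floor tax:
  Base (reported book profit): €267000
  Less exemption €85000 → base €182000
  €182000 × 13% = €23660

€23660 ≤ €43050, so no add-on is due.

€0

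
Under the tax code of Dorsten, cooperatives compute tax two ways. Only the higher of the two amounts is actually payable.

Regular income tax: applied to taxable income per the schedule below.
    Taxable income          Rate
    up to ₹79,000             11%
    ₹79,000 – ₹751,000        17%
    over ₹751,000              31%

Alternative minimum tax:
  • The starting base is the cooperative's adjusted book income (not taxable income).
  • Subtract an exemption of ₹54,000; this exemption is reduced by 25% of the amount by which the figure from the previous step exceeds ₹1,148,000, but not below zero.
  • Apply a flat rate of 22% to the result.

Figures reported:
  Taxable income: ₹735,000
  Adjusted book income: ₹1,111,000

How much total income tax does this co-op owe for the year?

₹232,540

Regular income tax:
  ₹79,000 × 11% = ₹8,690
  ₹656,000 × 17% = ₹111,520
  → ₹120,210

Alternative minimum tax:
  Base (adjusted book income): ₹1,111,000
  Exemption: ₹1,111,000 ≤ ₹1,148,000, so full ₹54,000 applies
  Base: ₹1,111,000 − ₹54,000 = ₹1,057,000
  ₹1,057,000 × 22% = ₹232,540

₹232,540 > ₹120,210, so the alternative minimum tax is the binding amount.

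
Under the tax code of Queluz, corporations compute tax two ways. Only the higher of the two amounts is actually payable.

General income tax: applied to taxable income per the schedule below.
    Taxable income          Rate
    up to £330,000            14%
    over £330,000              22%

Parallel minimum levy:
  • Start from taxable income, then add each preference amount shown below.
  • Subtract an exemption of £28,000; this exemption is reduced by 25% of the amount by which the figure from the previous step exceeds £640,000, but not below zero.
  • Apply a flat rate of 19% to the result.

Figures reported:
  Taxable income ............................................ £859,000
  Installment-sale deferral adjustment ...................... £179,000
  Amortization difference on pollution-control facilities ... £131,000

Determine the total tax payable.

Parallel minimum levy:
  Adjusted income: £859,000 + £179,000 + £131,000 = £1,169,000
  Exemption: 25% × (£1,169,000 − £640,000) = £132,250 ≥ £28,000, so the exemption is fully phased out
  Base: £1,169,000 − £0 = £1,169,000
  £1,169,000 × 19% = £222,110

General income tax:
  £330,000 × 14% = £46,200
  £529,000 × 22% = £116,380
  → £162,580

£222,110 > £162,580, so the parallel minimum levy is the binding amount.

£222,110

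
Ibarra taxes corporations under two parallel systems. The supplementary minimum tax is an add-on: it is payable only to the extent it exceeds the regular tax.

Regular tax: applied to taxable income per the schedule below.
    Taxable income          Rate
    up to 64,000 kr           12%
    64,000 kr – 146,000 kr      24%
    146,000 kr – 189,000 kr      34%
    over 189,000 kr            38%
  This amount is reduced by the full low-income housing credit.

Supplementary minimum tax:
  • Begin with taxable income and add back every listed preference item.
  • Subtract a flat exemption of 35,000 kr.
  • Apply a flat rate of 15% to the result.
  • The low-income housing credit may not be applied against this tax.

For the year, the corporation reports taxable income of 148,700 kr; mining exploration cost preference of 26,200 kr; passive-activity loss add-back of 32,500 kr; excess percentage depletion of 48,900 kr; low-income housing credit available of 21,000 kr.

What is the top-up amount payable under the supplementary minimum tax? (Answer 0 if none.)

Regular tax:
  64,000 kr × 12% = 7,680 kr
  82,000 kr × 24% = 19,680 kr
  2,700 kr × 34% = 918 kr
  → 28,278 kr
  Less low-income housing credit 21,000 kr → 7,278 kr

Supplementary minimum tax:
  Adjusted income: 148,700 kr + 26,200 kr + 32,500 kr + 48,900 kr = 256,300 kr
  Less exemption 35,000 kr → base 221,300 kr
  221,300 kr × 15% = 33,195 kr

Excess of supplementary minimum tax over regular tax: 33,195 kr − 7,278 kr = 25,917 kr.

25,917 kr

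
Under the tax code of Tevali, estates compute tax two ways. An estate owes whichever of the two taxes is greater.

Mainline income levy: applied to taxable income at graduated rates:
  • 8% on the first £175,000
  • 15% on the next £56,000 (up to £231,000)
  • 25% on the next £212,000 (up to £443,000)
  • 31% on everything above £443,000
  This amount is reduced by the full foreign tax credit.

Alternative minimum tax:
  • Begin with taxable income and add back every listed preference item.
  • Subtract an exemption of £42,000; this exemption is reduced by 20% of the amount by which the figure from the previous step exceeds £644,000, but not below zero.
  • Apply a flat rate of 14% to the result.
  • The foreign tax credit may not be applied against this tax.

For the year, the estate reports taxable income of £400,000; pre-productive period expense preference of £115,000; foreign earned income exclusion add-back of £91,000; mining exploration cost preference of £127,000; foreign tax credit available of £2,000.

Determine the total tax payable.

£99,232

Mainline income levy:
  £175,000 × 8% = £14,000
  £56,000 × 15% = £8,400
  £169,000 × 25% = £42,250
  → £64,650
  Less foreign tax credit £2,000 → £62,650

Alternative minimum tax:
  Adjusted income: £400,000 + £115,000 + £91,000 + £127,000 = £733,000
  Exemption: £42,000 − 20% × (£733,000 − £644,000) = £42,000 − £17,800 = £24,200
  Base: £733,000 − £24,200 = £708,800
  £708,800 × 14% = £99,232

£99,232 > £62,650, so the alternative minimum tax is the binding amount.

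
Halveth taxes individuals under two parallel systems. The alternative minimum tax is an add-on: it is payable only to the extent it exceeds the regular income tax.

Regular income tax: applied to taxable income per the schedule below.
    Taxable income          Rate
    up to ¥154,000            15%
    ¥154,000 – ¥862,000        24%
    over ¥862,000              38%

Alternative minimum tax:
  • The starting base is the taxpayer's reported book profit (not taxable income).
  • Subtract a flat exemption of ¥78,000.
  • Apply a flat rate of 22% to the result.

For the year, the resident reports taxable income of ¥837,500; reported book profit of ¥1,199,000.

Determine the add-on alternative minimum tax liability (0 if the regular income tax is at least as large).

¥59,480

Alternative minimum tax:
  Base (reported book profit): ¥1,199,000
  Less exemption ¥78,000 → base ¥1,121,000
  ¥1,121,000 × 22% = ¥246,620

Regular income tax:
  ¥154,000 × 15% = ¥23,100
  ¥683,500 × 24% = ¥164,040
  → ¥187,140

Excess of alternative minimum tax over regular income tax: ¥246,620 − ¥187,140 = ¥59,480.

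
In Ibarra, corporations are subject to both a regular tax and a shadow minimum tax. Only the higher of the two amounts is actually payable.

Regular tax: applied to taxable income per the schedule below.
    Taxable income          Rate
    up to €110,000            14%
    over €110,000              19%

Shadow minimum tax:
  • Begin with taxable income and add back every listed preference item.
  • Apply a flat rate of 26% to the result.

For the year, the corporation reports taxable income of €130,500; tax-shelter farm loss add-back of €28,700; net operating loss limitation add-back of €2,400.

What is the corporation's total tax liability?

€42,016

Shadow minimum tax:
  Adjusted income: €130,500 + €28,700 + €2,400 = €161,600
  €161,600 × 26% = €42,016

Regular tax:
  €110,000 × 14% = €15,400
  €20,500 × 19% = €3,895
  → €19,295

€42,016 > €19,295, so the shadow minimum tax is the binding amount.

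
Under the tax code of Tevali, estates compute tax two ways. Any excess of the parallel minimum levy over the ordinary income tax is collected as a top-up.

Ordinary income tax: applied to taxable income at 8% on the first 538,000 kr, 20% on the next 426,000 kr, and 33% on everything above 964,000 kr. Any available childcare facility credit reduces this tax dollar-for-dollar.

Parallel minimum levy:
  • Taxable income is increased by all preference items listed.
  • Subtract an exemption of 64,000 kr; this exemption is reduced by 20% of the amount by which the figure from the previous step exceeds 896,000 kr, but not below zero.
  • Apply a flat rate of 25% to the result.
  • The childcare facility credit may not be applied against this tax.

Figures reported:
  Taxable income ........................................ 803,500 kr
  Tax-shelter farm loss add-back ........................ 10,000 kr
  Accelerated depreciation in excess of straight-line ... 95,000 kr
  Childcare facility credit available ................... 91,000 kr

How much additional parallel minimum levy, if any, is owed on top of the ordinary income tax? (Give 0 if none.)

206,610 kr

Parallel minimum levy:
  Adjusted income: 803,500 kr + 10,000 kr + 95,000 kr = 908,500 kr
  Exemption: 64,000 kr − 20% × (908,500 kr − 896,000 kr) = 64,000 kr − 2,500 kr = 61,500 kr
  Base: 908,500 kr − 61,500 kr = 847,000 kr
  847,000 kr × 25% = 211,750 kr

Ordinary income tax:
  538,000 kr × 8% = 43,040 kr
  265,500 kr × 20% = 53,100 kr
  → 96,140 kr
  Less childcare facility credit 91,000 kr → 5,140 kr

Excess of parallel minimum levy over ordinary income tax: 211,750 kr − 5,140 kr = 206,610 kr.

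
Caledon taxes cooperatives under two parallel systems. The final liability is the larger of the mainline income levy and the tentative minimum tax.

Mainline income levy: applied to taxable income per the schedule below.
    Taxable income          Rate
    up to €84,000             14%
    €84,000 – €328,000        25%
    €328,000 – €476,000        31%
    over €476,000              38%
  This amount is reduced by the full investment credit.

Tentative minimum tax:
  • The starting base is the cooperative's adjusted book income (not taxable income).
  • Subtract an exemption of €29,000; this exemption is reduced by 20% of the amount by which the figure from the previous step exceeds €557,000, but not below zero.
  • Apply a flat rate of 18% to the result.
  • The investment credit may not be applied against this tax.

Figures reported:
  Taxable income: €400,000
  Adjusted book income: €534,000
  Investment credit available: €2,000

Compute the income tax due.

Tentative minimum tax:
  Base (adjusted book income): €534,000
  Exemption: €534,000 ≤ €557,000, so full €29,000 applies
  Base: €534,000 − €29,000 = €505,000
  €505,000 × 18% = €90,900

Mainline income levy:
  €84,000 × 14% = €11,760
  €244,000 × 25% = €61,000
  €72,000 × 31% = €22,320
  → €95,080
  Less investment credit €2,000 → €93,080

€93,080 > €90,900, so the mainline income levy governs.

€93,080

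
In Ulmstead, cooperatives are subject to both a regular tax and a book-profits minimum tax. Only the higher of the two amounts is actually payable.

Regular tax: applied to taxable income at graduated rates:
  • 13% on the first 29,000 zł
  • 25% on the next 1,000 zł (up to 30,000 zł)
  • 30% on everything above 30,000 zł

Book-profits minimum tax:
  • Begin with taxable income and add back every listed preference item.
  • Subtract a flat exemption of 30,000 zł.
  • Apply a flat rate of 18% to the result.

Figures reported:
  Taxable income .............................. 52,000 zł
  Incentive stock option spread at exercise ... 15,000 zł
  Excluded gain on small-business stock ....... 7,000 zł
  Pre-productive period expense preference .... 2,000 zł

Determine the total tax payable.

Book-profits minimum tax:
  Adjusted income: 52,000 zł + 15,000 zł + 7,000 zł + 2,000 zł = 76,000 zł
  Less exemption 30,000 zł → base 46,000 zł
  46,000 zł × 18% = 8,280 zł

Regular tax:
  29,000 zł × 13% = 3,770 zł
  1,000 zł × 25% = 250 zł
  22,000 zł × 30% = 6,600 zł
  → 10,620 zł

10,620 zł > 8,280 zł, so the regular tax governs.

10,620 zł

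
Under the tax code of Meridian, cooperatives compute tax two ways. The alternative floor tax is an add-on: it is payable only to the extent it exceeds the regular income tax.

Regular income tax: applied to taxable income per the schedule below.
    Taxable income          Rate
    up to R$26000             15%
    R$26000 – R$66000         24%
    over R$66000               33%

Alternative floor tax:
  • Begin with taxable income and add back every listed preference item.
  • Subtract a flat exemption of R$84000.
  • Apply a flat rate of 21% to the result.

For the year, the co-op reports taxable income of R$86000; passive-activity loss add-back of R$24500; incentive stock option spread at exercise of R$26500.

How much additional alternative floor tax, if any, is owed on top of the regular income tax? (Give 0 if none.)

Regular income tax:
  R$26000 × 15% = R$3900
  R$40000 × 24% = R$9600
  R$20000 × 33% = R$6600
  → R$20100

Alternative floor tax:
  Adjusted income: R$86000 + R$24500 + R$26500 = R$137000
  Less exemption R$84000 → base R$53000
  R$53000 × 21% = R$11130

R$11130 ≤ R$20100, so no add-on is due.

R$0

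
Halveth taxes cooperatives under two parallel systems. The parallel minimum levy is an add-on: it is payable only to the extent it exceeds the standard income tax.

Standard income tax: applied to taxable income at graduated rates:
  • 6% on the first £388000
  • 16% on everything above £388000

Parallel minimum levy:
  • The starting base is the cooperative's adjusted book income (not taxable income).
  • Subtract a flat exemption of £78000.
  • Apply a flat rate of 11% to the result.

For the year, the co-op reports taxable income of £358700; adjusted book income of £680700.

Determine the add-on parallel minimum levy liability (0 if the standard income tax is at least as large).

Parallel minimum levy:
  Base (adjusted book income): £680700
  Less exemption £78000 → base £602700
  £602700 × 11% = £66297

Standard income tax:
  £358700 × 6% = £21522

Excess of parallel minimum levy over standard income tax: £66297 − £21522 = £44775.

£44775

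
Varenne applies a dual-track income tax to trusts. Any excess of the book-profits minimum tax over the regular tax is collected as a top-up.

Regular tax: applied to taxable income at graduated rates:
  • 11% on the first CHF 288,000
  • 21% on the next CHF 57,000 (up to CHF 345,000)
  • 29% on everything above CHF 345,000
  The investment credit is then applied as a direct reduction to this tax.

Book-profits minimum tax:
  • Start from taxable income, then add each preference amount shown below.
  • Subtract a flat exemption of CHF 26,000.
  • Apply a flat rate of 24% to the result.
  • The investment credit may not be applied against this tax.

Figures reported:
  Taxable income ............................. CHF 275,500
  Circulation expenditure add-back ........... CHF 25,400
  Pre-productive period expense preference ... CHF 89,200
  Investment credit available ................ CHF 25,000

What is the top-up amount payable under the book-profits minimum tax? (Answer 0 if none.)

Book-profits minimum tax:
  Adjusted income: CHF 275,500 + CHF 25,400 + CHF 89,200 = CHF 390,100
  Less exemption CHF 26,000 → base CHF 364,100
  CHF 364,100 × 24% = CHF 87,384

Regular tax:
  CHF 275,500 × 11% = CHF 30,305
  Less investment credit CHF 25,000 → CHF 5,305

Excess of book-profits minimum tax over regular tax: CHF 87,384 − CHF 5,305 = CHF 82,079.

CHF 82,079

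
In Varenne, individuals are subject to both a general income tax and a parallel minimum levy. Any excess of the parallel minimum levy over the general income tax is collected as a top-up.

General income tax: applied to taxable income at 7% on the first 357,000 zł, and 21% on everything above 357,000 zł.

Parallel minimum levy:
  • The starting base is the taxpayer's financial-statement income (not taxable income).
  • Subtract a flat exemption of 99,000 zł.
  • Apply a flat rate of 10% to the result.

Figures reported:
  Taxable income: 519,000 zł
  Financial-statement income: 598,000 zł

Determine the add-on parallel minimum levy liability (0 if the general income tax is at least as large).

General income tax:
  357,000 zł × 7% = 24,990 zł
  162,000 zł × 21% = 34,020 zł
  → 59,010 zł

Parallel minimum levy:
  Base (financial-statement income): 598,000 zł
  Less exemption 99,000 zł → base 499,000 zł
  499,000 zł × 10% = 49,900 zł

49,900 zł ≤ 59,010 zł, so no add-on is due.

0 zł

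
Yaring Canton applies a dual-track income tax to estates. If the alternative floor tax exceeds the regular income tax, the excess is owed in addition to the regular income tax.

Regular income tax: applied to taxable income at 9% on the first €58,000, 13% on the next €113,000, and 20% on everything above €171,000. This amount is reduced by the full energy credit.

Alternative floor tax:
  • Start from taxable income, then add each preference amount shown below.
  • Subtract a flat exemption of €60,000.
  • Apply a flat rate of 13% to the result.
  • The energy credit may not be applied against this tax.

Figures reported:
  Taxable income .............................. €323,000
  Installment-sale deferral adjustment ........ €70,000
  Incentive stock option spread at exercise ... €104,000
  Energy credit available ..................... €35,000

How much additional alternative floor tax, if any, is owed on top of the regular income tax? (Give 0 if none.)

Alternative floor tax:
  Adjusted income: €323,000 + €70,000 + €104,000 = €497,000
  Less exemption €60,000 → base €437,000
  €437,000 × 13% = €56,810

Regular income tax:
  €58,000 × 9% = €5,220
  €113,000 × 13% = €14,690
  €152,000 × 20% = €30,400
  → €50,310
  Less energy credit €35,000 → €15,310

Excess of alternative floor tax over regular income tax: €56,810 − €15,310 = €41,500.

€41,500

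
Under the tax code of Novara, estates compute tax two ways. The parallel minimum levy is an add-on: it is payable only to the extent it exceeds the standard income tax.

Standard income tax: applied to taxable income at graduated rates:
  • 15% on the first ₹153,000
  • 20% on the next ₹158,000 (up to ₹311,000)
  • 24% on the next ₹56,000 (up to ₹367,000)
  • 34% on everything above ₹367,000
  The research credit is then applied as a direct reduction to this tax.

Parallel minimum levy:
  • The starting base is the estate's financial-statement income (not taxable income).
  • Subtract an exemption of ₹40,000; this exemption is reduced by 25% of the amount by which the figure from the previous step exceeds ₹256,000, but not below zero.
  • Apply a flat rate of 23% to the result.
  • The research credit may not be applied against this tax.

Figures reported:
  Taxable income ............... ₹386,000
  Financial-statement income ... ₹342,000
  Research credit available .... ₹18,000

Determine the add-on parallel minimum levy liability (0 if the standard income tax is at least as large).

₹17,955

Standard income tax:
  ₹153,000 × 15% = ₹22,950
  ₹158,000 × 20% = ₹31,600
  ₹56,000 × 24% = ₹13,440
  ₹19,000 × 34% = ₹6,460
  → ₹74,450
  Less research credit ₹18,000 → ₹56,450

Parallel minimum levy:
  Base (financial-statement income): ₹342,000
  Exemption: ₹40,000 − 25% × (₹342,000 − ₹256,000) = ₹40,000 − ₹21,500 = ₹18,500
  Base: ₹342,000 − ₹18,500 = ₹323,500
  ₹323,500 × 23% = ₹74,405

Excess of parallel minimum levy over standard income tax: ₹74,405 − ₹56,450 = ₹17,955.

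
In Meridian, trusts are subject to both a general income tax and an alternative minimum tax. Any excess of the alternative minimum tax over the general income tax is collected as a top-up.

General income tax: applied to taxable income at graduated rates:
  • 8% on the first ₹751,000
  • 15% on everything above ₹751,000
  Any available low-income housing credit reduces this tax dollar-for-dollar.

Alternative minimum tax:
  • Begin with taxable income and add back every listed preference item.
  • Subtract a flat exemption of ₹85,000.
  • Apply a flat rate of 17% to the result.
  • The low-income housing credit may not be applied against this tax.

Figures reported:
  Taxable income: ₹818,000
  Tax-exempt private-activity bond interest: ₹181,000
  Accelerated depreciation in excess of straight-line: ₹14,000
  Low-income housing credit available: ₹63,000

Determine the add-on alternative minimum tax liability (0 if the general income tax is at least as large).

₹150,630

General income tax:
  ₹751,000 × 8% = ₹60,080
  ₹67,000 × 15% = ₹10,050
  → ₹70,130
  Less low-income housing credit ₹63,000 → ₹7,130

Alternative minimum tax:
  Adjusted income: ₹818,000 + ₹181,000 + ₹14,000 = ₹1,013,000
  Less exemption ₹85,000 → base ₹928,000
  ₹928,000 × 17% = ₹157,760

Excess of alternative minimum tax over general income tax: ₹157,760 − ₹7,130 = ₹150,630.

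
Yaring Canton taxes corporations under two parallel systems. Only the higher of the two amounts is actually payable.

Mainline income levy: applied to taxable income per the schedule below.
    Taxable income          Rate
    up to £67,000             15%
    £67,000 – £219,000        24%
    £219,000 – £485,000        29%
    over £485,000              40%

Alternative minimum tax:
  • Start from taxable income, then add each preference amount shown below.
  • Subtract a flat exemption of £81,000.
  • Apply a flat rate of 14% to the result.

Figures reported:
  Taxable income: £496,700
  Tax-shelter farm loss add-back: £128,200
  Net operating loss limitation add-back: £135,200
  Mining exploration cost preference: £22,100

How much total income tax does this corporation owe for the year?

£128,350

Alternative minimum tax:
  Adjusted income: £496,700 + £128,200 + £135,200 + £22,100 = £782,200
  Less exemption £81,000 → base £701,200
  £701,200 × 14% = £98,168

Mainline income levy:
  £67,000 × 15% = £10,050
  £152,000 × 24% = £36,480
  £266,000 × 29% = £77,140
  £11,700 × 40% = £4,680
  → £128,350

£128,350 > £98,168, so the mainline income levy governs.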